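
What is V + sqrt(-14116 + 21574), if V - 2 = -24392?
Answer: -24390 + sqrt(7458) ≈ -24304.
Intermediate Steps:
V = -24390 (V = 2 - 24392 = -24390)
V + sqrt(-14116 + 21574) = -24390 + sqrt(-14116 + 21574) = -24390 + sqrt(7458)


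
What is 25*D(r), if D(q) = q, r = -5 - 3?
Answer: -200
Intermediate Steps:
r = -8
25*D(r) = 25*(-8) = -200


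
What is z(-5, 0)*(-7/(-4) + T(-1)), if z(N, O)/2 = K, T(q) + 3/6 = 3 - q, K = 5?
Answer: 105/2 ≈ 52.500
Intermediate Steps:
T(q) = 5/2 - q (T(q) = -1/2 + (3 - q) = 5/2 - q)
z(N, O) = 10 (z(N, O) = 2*5 = 10)
z(-5, 0)*(-7/(-4) + T(-1)) = 10*(-7/(-4) + (5/2 - 1*(-1))) = 10*(-7*(-1/4) + (5/2 + 1)) = 10*(7/4 + 7/2) = 10*(21/4) = 105/2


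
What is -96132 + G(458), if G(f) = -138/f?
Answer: -22014297/229 ≈ -96132.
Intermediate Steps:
-96132 + G(458) = -96132 - 138/458 = -96132 - 138*1/458 = -96132 - 69/229 = -22014297/229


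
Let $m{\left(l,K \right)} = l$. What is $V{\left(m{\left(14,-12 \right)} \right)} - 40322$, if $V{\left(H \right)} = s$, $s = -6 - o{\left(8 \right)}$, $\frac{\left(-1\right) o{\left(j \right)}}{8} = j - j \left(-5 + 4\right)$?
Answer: $-40200$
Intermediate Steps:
$o{\left(j \right)} = - 16 j$ ($o{\left(j \right)} = - 8 \left(j - j \left(-5 + 4\right)\right) = - 8 \left(j - j \left(-1\right)\right) = - 8 \left(j - - j\right) = - 8 \left(j + j\right) = - 8 \cdot 2 j = - 16 j$)
$s = 122$ ($s = -6 - \left(-16\right) 8 = -6 - -128 = -6 + 128 = 122$)
$V{\left(H \right)} = 122$
$V{\left(m{\left(14,-12 \right)} \right)} - 40322 = 122 - 40322 = -40200$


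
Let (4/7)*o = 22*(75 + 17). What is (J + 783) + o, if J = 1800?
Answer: 6125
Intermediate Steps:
o = 3542 (o = 7*(22*(75 + 17))/4 = 7*(22*92)/4 = (7/4)*2024 = 3542)
(J + 783) + o = (1800 + 783) + 3542 = 2583 + 3542 = 6125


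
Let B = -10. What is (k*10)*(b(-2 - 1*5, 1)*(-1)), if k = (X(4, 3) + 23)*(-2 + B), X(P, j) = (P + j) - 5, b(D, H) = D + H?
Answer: -18000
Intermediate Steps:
X(P, j) = -5 + P + j
k = -300 (k = ((-5 + 4 + 3) + 23)*(-2 - 10) = (2 + 23)*(-12) = 25*(-12) = -300)
(k*10)*(b(-2 - 1*5, 1)*(-1)) = (-300*10)*(((-2 - 1*5) + 1)*(-1)) = -3000*((-2 - 5) + 1)*(-1) = -3000*(-7 + 1)*(-1) = -(-18000)*(-1) = -3000*6 = -18000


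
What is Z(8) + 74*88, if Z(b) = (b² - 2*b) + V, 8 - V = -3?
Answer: 6571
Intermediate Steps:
V = 11 (V = 8 - 1*(-3) = 8 + 3 = 11)
Z(b) = 11 + b² - 2*b (Z(b) = (b² - 2*b) + 11 = 11 + b² - 2*b)
Z(8) + 74*88 = (11 + 8² - 2*8) + 74*88 = (11 + 64 - 16) + 6512 = 59 + 6512 = 6571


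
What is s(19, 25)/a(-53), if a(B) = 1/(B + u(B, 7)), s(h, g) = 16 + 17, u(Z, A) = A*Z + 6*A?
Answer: -12606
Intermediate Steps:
u(Z, A) = 6*A + A*Z
s(h, g) = 33
a(B) = 1/(42 + 8*B) (a(B) = 1/(B + 7*(6 + B)) = 1/(B + (42 + 7*B)) = 1/(42 + 8*B))
s(19, 25)/a(-53) = 33/((1/(2*(21 + 4*(-53))))) = 33/((1/(2*(21 - 212)))) = 33/(((½)/(-191))) = 33/(((½)*(-1/191))) = 33/(-1/382) = 33*(-382) = -12606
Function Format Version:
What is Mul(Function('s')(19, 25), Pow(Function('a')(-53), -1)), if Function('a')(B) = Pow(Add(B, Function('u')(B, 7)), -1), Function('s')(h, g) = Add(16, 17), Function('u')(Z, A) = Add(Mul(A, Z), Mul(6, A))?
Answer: -12606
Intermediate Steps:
Function('u')(Z, A) = Add(Mul(6, A), Mul(A, Z))
Function('s')(h, g) = 33
Function('a')(B) = Pow(Add(42, Mul(8, B)), -1) (Function('a')(B) = Pow(Add(B, Mul(7, Add(6, B))), -1) = Pow(Add(B, Add(42, Mul(7, B))), -1) = Pow(Add(42, Mul(8, B)), -1))
Mul(Function('s')(19, 25), Pow(Function('a')(-53), -1)) = Mul(33, Pow(Mul(Rational(1, 2), Pow(Add(21, Mul(4, -53)), -1)), -1)) = Mul(33, Pow(Mul(Rational(1, 2), Pow(Add(21, -212), -1)), -1)) = Mul(33, Pow(Mul(Rational(1, 2), Pow(-191, -1)), -1)) = Mul(33, Pow(Mul(Rational(1, 2), Rational(-1, 191)), -1)) = Mul(33, Pow(Rational(-1, 382), -1)) = Mul(33, -382) = -12606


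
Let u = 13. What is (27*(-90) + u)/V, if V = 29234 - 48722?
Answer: 2417/19488 ≈ 0.12402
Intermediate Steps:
V = -19488
(27*(-90) + u)/V = (27*(-90) + 13)/(-19488) = (-2430 + 13)*(-1/19488) = -2417*(-1/19488) = 2417/19488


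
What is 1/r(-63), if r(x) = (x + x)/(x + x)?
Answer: 1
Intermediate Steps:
r(x) = 1 (r(x) = (2*x)/((2*x)) = (2*x)*(1/(2*x)) = 1)
1/r(-63) = 1/1 = 1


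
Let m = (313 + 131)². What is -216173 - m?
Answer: -413309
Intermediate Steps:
m = 197136 (m = 444² = 197136)
-216173 - m = -216173 - 1*197136 = -216173 - 197136 = -413309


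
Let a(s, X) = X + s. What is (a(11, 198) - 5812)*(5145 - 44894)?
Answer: 222713647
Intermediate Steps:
(a(11, 198) - 5812)*(5145 - 44894) = ((198 + 11) - 5812)*(5145 - 44894) = (209 - 5812)*(-39749) = -5603*(-39749) = 222713647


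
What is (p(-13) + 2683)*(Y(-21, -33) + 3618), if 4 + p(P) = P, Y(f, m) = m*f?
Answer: 11493126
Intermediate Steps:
Y(f, m) = f*m
p(P) = -4 + P
(p(-13) + 2683)*(Y(-21, -33) + 3618) = ((-4 - 13) + 2683)*(-21*(-33) + 3618) = (-17 + 2683)*(693 + 3618) = 2666*4311 = 11493126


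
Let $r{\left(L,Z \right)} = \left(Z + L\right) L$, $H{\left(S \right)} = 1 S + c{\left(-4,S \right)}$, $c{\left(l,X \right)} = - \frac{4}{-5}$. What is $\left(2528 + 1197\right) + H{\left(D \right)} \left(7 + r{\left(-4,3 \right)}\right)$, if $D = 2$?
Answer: $\frac{18779}{5} \approx 3755.8$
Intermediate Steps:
$c{\left(l,X \right)} = \frac{4}{5}$ ($c{\left(l,X \right)} = \left(-4\right) \left(- \frac{1}{5}\right) = \frac{4}{5}$)
$H{\left(S \right)} = \frac{4}{5} + S$ ($H{\left(S \right)} = 1 S + \frac{4}{5} = S + \frac{4}{5} = \frac{4}{5} + S$)
$r{\left(L,Z \right)} = L \left(L + Z\right)$ ($r{\left(L,Z \right)} = \left(L + Z\right) L = L \left(L + Z\right)$)
$\left(2528 + 1197\right) + H{\left(D \right)} \left(7 + r{\left(-4,3 \right)}\right) = \left(2528 + 1197\right) + \left(\frac{4}{5} + 2\right) \left(7 - 4 \left(-4 + 3\right)\right) = 3725 + \frac{14 \left(7 - -4\right)}{5} = 3725 + \frac{14 \left(7 + 4\right)}{5} = 3725 + \frac{14}{5} \cdot 11 = 3725 + \frac{154}{5} = \frac{18779}{5}$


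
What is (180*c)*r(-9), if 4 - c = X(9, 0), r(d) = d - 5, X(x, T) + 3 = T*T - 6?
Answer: -32760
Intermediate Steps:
X(x, T) = -9 + T² (X(x, T) = -3 + (T*T - 6) = -3 + (T² - 6) = -3 + (-6 + T²) = -9 + T²)
r(d) = -5 + d
c = 13 (c = 4 - (-9 + 0²) = 4 - (-9 + 0) = 4 - 1*(-9) = 4 + 9 = 13)
(180*c)*r(-9) = (180*13)*(-5 - 9) = 2340*(-14) = -32760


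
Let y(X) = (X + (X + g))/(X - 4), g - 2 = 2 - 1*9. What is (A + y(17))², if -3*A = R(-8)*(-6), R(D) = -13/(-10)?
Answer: 98596/4225 ≈ 23.336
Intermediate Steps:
R(D) = 13/10 (R(D) = -13*(-⅒) = 13/10)
A = 13/5 (A = -13*(-6)/30 = -⅓*(-39/5) = 13/5 ≈ 2.6000)
g = -5 (g = 2 + (2 - 1*9) = 2 + (2 - 9) = 2 - 7 = -5)
y(X) = (-5 + 2*X)/(-4 + X) (y(X) = (X + (X - 5))/(X - 4) = (X + (-5 + X))/(-4 + X) = (-5 + 2*X)/(-4 + X))
(A + y(17))² = (13/5 + (-5 + 2*17)/(-4 + 17))² = (13/5 + (-5 + 34)/13)² = (13/5 + (1/13)*29)² = (13/5 + 29/13)² = (314/65)² = 98596/4225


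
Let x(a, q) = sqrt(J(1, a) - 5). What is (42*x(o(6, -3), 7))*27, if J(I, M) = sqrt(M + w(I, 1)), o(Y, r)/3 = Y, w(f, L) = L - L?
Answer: 1134*sqrt(-5 + 3*sqrt(2)) ≈ 986.88*I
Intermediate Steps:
w(f, L) = 0
o(Y, r) = 3*Y
J(I, M) = sqrt(M) (J(I, M) = sqrt(M + 0) = sqrt(M))
x(a, q) = sqrt(-5 + sqrt(a)) (x(a, q) = sqrt(sqrt(a) - 5) = sqrt(-5 + sqrt(a)))
(42*x(o(6, -3), 7))*27 = (42*sqrt(-5 + sqrt(3*6)))*27 = (42*sqrt(-5 + sqrt(18)))*27 = (42*sqrt(-5 + 3*sqrt(2)))*27 = 1134*sqrt(-5 + 3*sqrt(2))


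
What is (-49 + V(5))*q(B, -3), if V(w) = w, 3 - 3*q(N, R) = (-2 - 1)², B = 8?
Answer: 88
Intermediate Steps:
q(N, R) = -2 (q(N, R) = 1 - (-2 - 1)²/3 = 1 - ⅓*(-3)² = 1 - ⅓*9 = 1 - 3 = -2)
(-49 + V(5))*q(B, -3) = (-49 + 5)*(-2) = -44*(-2) = 88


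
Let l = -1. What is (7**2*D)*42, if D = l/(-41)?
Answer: 2058/41 ≈ 50.195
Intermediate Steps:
D = 1/41 (D = -1/(-41) = -1*(-1/41) = 1/41 ≈ 0.024390)
(7**2*D)*42 = (7**2*(1/41))*42 = (49*(1/41))*42 = (49/41)*42 = 2058/41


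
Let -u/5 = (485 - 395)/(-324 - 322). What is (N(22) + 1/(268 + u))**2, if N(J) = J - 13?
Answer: 610623467776/7532330521 ≈ 81.067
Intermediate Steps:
u = 225/323 (u = -5*(485 - 395)/(-324 - 322) = -450/(-646) = -450*(-1)/646 = -5*(-45/323) = 225/323 ≈ 0.69659)
N(J) = -13 + J
(N(22) + 1/(268 + u))**2 = ((-13 + 22) + 1/(268 + 225/323))**2 = (9 + 1/(86789/323))**2 = (9 + 323/86789)**2 = (781424/86789)**2 = 610623467776/7532330521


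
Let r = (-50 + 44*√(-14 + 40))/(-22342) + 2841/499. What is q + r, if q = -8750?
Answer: -48743629464/5574329 - 22*√26/11171 ≈ -8744.3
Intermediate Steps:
r = 31749286/5574329 - 22*√26/11171 (r = (-50 + 44*√26)*(-1/22342) + 2841*(1/499) = (25/11171 - 22*√26/11171) + 2841/499 = 31749286/5574329 - 22*√26/11171 ≈ 5.6856)
q + r = -8750 + (31749286/5574329 - 22*√26/11171) = -48743629464/5574329 - 22*√26/11171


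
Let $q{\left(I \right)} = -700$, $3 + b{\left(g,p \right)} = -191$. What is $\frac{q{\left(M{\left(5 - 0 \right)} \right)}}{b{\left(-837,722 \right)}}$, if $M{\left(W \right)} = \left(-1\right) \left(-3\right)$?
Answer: $\frac{350}{97} \approx 3.6082$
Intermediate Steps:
$M{\left(W \right)} = 3$
$b{\left(g,p \right)} = -194$ ($b{\left(g,p \right)} = -3 - 191 = -194$)
$\frac{q{\left(M{\left(5 - 0 \right)} \right)}}{b{\left(-837,722 \right)}} = - \frac{700}{-194} = \left(-700\right) \left(- \frac{1}{194}\right) = \frac{350}{97}$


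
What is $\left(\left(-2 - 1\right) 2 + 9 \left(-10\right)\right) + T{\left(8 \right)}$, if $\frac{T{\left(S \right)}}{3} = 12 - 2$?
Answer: $-66$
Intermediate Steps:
$T{\left(S \right)} = 30$ ($T{\left(S \right)} = 3 \left(12 - 2\right) = 3 \cdot 10 = 30$)
$\left(\left(-2 - 1\right) 2 + 9 \left(-10\right)\right) + T{\left(8 \right)} = \left(\left(-2 - 1\right) 2 + 9 \left(-10\right)\right) + 30 = \left(\left(-3\right) 2 - 90\right) + 30 = \left(-6 - 90\right) + 30 = -96 + 30 = -66$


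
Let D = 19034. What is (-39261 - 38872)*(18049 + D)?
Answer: -2897406039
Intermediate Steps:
(-39261 - 38872)*(18049 + D) = (-39261 - 38872)*(18049 + 19034) = -78133*37083 = -2897406039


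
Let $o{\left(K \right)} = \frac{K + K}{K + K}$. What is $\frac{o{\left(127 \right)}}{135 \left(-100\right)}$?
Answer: $- \frac{1}{13500} \approx -7.4074 \cdot 10^{-5}$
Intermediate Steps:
$o{\left(K \right)} = 1$ ($o{\left(K \right)} = \frac{2 K}{2 K} = 2 K \frac{1}{2 K} = 1$)
$\frac{o{\left(127 \right)}}{135 \left(-100\right)} = 1 \frac{1}{135 \left(-100\right)} = 1 \frac{1}{-13500} = 1 \left(- \frac{1}{13500}\right) = - \frac{1}{13500}$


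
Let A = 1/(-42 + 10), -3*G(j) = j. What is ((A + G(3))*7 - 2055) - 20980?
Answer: -737351/32 ≈ -23042.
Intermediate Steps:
G(j) = -j/3
A = -1/32 (A = 1/(-32) = -1/32 ≈ -0.031250)
((A + G(3))*7 - 2055) - 20980 = ((-1/32 - 1/3*3)*7 - 2055) - 20980 = ((-1/32 - 1)*7 - 2055) - 20980 = (-33/32*7 - 2055) - 20980 = (-231/32 - 2055) - 20980 = -65991/32 - 20980 = -737351/32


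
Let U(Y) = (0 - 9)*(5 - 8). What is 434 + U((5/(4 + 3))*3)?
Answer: 461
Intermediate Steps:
U(Y) = 27 (U(Y) = -9*(-3) = 27)
434 + U((5/(4 + 3))*3) = 434 + 27 = 461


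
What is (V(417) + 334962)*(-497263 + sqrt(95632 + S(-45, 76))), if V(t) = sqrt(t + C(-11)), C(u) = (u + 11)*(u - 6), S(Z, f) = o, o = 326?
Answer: -(334962 + sqrt(417))*(497263 - 3*sqrt(10662)) ≈ -1.6647e+11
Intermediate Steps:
S(Z, f) = 326
C(u) = (-6 + u)*(11 + u) (C(u) = (11 + u)*(-6 + u) = (-6 + u)*(11 + u))
V(t) = sqrt(t) (V(t) = sqrt(t + (-66 + (-11)**2 + 5*(-11))) = sqrt(t + (-66 + 121 - 55)) = sqrt(t + 0) = sqrt(t))
(V(417) + 334962)*(-497263 + sqrt(95632 + S(-45, 76))) = (sqrt(417) + 334962)*(-497263 + sqrt(95632 + 326)) = (334962 + sqrt(417))*(-497263 + sqrt(95958)) = (334962 + sqrt(417))*(-497263 + 3*sqrt(10662)) = (-497263 + 3*sqrt(10662))*(334962 + sqrt(417))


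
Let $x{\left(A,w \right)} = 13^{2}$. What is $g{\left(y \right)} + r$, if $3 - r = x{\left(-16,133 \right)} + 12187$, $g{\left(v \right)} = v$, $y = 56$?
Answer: $-12297$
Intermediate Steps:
$x{\left(A,w \right)} = 169$
$r = -12353$ ($r = 3 - \left(169 + 12187\right) = 3 - 12356 = -12353$)
$g{\left(y \right)} + r = 56 - 12353 = -12297$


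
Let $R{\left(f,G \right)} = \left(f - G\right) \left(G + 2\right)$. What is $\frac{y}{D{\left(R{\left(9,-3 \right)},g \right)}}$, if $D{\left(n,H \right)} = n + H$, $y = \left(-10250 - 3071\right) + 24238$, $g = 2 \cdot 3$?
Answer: $- \frac{3639}{2} \approx -1819.5$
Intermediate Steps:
$g = 6$
$R{\left(f,G \right)} = \left(2 + G\right) \left(f - G\right)$ ($R{\left(f,G \right)} = \left(f - G\right) \left(2 + G\right) = \left(2 + G\right) \left(f - G\right)$)
$y = 10917$ ($y = -13321 + 24238 = 10917$)
$D{\left(n,H \right)} = H + n$
$\frac{y}{D{\left(R{\left(9,-3 \right)},g \right)}} = \frac{10917}{6 - 12} = \frac{10917}{-6} = 10917 \left(- \frac{1}{6}\right) = - \frac{3639}{2}$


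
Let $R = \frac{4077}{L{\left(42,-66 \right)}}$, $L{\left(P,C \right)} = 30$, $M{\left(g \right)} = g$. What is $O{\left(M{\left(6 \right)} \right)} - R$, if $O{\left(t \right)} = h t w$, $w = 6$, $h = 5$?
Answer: $\frac{441}{10} \approx 44.1$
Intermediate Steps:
$O{\left(t \right)} = 30 t$ ($O{\left(t \right)} = 5 t 6 = 30 t$)
$R = \frac{1359}{10}$ ($R = \frac{4077}{30} = 4077 \cdot \frac{1}{30} = \frac{1359}{10} \approx 135.9$)
$O{\left(M{\left(6 \right)} \right)} - R = 30 \cdot 6 - \frac{1359}{10} = 180 - \frac{1359}{10} = \frac{441}{10}$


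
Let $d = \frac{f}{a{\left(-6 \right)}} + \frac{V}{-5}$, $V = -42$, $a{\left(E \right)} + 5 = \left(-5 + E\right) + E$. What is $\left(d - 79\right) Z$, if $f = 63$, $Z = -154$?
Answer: $\frac{56567}{5} \approx 11313.0$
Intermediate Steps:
$a{\left(E \right)} = -10 + 2 E$ ($a{\left(E \right)} = -5 + \left(\left(-5 + E\right) + E\right) = -5 + \left(-5 + 2 E\right) = -10 + 2 E$)
$d = \frac{609}{110}$ ($d = \frac{63}{-10 + 2 \left(-6\right)} - \frac{42}{-5} = \frac{63}{-10 - 12} - - \frac{42}{5} = \frac{63}{-22} + \frac{42}{5} = 63 \left(- \frac{1}{22}\right) + \frac{42}{5} = - \frac{63}{22} + \frac{42}{5} = \frac{609}{110} \approx 5.5364$)
$\left(d - 79\right) Z = \left(\frac{609}{110} - 79\right) \left(-154\right) = \left(- \frac{8081}{110}\right) \left(-154\right) = \frac{56567}{5}$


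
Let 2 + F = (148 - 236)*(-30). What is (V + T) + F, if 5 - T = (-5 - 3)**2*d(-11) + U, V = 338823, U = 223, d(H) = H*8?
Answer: 346875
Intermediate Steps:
d(H) = 8*H
F = 2638 (F = -2 + (148 - 236)*(-30) = -2 - 88*(-30) = -2 + 2640 = 2638)
T = 5414 (T = 5 - ((-5 - 3)**2*(8*(-11)) + 223) = 5 - ((-8)**2*(-88) + 223) = 5 - (64*(-88) + 223) = 5 - (-5632 + 223) = 5 - 1*(-5409) = 5 + 5409 = 5414)
(V + T) + F = (338823 + 5414) + 2638 = 344237 + 2638 = 346875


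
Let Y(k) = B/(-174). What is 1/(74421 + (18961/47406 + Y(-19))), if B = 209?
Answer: 687387/51155477207 ≈ 1.3437e-5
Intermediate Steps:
Y(k) = -209/174 (Y(k) = 209/(-174) = 209*(-1/174) = -209/174)
1/(74421 + (18961/47406 + Y(-19))) = 1/(74421 + (18961/47406 - 209/174)) = 1/(74421 - 550720/687387) = 1/(51155477207/687387) = 687387/51155477207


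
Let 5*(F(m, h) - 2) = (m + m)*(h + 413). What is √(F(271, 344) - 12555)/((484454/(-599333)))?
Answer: -599333*√1737645/2422270 ≈ -326.16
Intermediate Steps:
F(m, h) = 2 + 2*m*(413 + h)/5 (F(m, h) = 2 + ((m + m)*(h + 413))/5 = 2 + ((2*m)*(413 + h))/5 = 2 + (2*m*(413 + h))/5 = 2 + 2*m*(413 + h)/5)
√(F(271, 344) - 12555)/((484454/(-599333))) = √((2 + (826/5)*271 + (⅖)*344*271) - 12555)/((484454/(-599333))) = √((2 + 223846/5 + 186448/5) - 12555)/((484454*(-1/599333))) = √(410304/5 - 12555)/(-484454/599333) = √(347529/5)*(-599333/484454) = (√1737645/5)*(-599333/484454) = -599333*√1737645/2422270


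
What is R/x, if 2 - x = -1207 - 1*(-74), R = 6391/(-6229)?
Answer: -6391/7069915 ≈ -0.00090397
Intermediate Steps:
R = -6391/6229 (R = 6391*(-1/6229) = -6391/6229 ≈ -1.0260)
x = 1135 (x = 2 - (-1207 - 1*(-74)) = 2 - (-1207 + 74) = 2 - 1*(-1133) = 2 + 1133 = 1135)
R/x = -6391/6229/1135 = -6391/6229*1/1135 = -6391/7069915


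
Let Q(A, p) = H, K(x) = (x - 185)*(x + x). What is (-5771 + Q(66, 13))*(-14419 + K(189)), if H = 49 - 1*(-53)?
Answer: 73169783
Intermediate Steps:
K(x) = 2*x*(-185 + x) (K(x) = (-185 + x)*(2*x) = 2*x*(-185 + x))
H = 102 (H = 49 + 53 = 102)
Q(A, p) = 102
(-5771 + Q(66, 13))*(-14419 + K(189)) = (-5771 + 102)*(-14419 + 2*189*(-185 + 189)) = -5669*(-14419 + 2*189*4) = -5669*(-14419 + 1512) = -5669*(-12907) = 73169783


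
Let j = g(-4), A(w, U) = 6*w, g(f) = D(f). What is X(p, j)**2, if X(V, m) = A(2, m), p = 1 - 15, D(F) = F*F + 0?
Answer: 144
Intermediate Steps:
D(F) = F**2 (D(F) = F**2 + 0 = F**2)
g(f) = f**2
j = 16 (j = (-4)**2 = 16)
p = -14
X(V, m) = 12 (X(V, m) = 6*2 = 12)
X(p, j)**2 = 12**2 = 144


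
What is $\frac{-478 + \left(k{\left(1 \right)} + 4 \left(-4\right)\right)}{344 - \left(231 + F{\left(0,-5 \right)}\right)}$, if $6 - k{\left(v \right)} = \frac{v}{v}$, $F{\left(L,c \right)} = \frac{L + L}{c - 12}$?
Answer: $- \frac{489}{113} \approx -4.3274$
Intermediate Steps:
$F{\left(L,c \right)} = \frac{2 L}{-12 + c}$
$k{\left(v \right)} = 5$ ($k{\left(v \right)} = 6 - \frac{v}{v} = 6 - 1 = 5$)
$\frac{-478 + \left(k{\left(1 \right)} + 4 \left(-4\right)\right)}{344 - \left(231 + F{\left(0,-5 \right)}\right)} = \frac{-478 + \left(5 + 4 \left(-4\right)\right)}{344 - \left(231 + 2 \cdot 0 \frac{1}{-12 - 5}\right)} = \frac{-478 + \left(5 - 16\right)}{344 - \left(231 + 2 \cdot 0 \frac{1}{-17}\right)} = \frac{-478 - 11}{344 - \left(231 + 2 \cdot 0 \left(- \frac{1}{17}\right)\right)} = - \frac{489}{344 - 231} = - \frac{489}{113}$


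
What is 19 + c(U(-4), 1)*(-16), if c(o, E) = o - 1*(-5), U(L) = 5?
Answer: -141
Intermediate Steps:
c(o, E) = 5 + o (c(o, E) = o + 5 = 5 + o)
19 + c(U(-4), 1)*(-16) = 19 + (5 + 5)*(-16) = 19 + 10*(-16) = 19 - 160 = -141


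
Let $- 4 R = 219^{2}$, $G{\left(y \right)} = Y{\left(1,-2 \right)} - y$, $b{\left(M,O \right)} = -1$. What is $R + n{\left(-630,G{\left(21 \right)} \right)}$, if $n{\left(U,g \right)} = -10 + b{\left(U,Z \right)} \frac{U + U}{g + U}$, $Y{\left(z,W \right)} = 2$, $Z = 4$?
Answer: $- \frac{31157689}{2596} \approx -12002.0$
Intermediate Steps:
$G{\left(y \right)} = 2 - y$
$n{\left(U,g \right)} = -10 - \frac{2 U}{U + g}$ ($n{\left(U,g \right)} = -10 - \frac{U + U}{g + U} = -10 - \frac{2 U}{U + g}$)
$R = - \frac{47961}{4}$ ($R = - \frac{219^{2}}{4} = \left(- \frac{1}{4}\right) 47961 = - \frac{47961}{4} \approx -11990.0$)
$R + n{\left(-630,G{\left(21 \right)} \right)} = - \frac{47961}{4} + \frac{2 \left(\left(-6\right) \left(-630\right) - 5 \left(2 - 21\right)\right)}{-630 + \left(2 - 21\right)} = - \frac{47961}{4} + \frac{2 \left(3780 - 5 \left(2 - 21\right)\right)}{-630 + \left(2 - 21\right)} = - \frac{47961}{4} + \frac{2 \left(3780 - -95\right)}{-630 - 19} = - \frac{47961}{4} + \frac{2 \left(3780 + 95\right)}{-649} = - \frac{47961}{4} + 2 \left(- \frac{1}{649}\right) 3875 = - \frac{47961}{4} - \frac{7750}{649} = - \frac{31157689}{2596}$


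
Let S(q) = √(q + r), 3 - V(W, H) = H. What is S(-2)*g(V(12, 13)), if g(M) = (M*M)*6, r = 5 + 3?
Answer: 600*√6 ≈ 1469.7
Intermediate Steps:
r = 8
V(W, H) = 3 - H
S(q) = √(8 + q) (S(q) = √(q + 8) = √(8 + q))
g(M) = 6*M² (g(M) = M²*6 = 6*M²)
S(-2)*g(V(12, 13)) = √(8 - 2)*(6*(3 - 1*13)²) = √6*(6*(3 - 13)²) = √6*(6*(-10)²) = √6*(6*100) = √6*600 = 600*√6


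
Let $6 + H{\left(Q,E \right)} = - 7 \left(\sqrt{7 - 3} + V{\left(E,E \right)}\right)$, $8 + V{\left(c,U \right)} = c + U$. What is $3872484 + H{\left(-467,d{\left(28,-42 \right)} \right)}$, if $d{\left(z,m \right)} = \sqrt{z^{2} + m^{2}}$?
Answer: $3872520 - 196 \sqrt{13} \approx 3.8718 \cdot 10^{6}$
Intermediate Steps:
$V{\left(c,U \right)} = -8 + U + c$ ($V{\left(c,U \right)} = -8 + \left(c + U\right) = -8 + \left(U + c\right) = -8 + U + c$)
$d{\left(z,m \right)} = \sqrt{m^{2} + z^{2}}$
$H{\left(Q,E \right)} = 36 - 14 E$ ($H{\left(Q,E \right)} = -6 - 7 \left(\sqrt{7 - 3} + \left(-8 + E + E\right)\right) = -6 - 7 \left(\sqrt{4} + \left(-8 + 2 E\right)\right) = -6 - 7 \left(2 + \left(-8 + 2 E\right)\right) = -6 - 7 \left(-6 + 2 E\right) = -6 - \left(-42 + 14 E\right) = 36 - 14 E$)
$3872484 + H{\left(-467,d{\left(28,-42 \right)} \right)} = 3872484 + \left(36 - 14 \sqrt{\left(-42\right)^{2} + 28^{2}}\right) = 3872484 + \left(36 - 14 \sqrt{1764 + 784}\right) = 3872484 + \left(36 - 14 \sqrt{2548}\right) = 3872484 + \left(36 - 14 \cdot 14 \sqrt{13}\right) = 3872484 + \left(36 - 196 \sqrt{13}\right) = 3872520 - 196 \sqrt{13}$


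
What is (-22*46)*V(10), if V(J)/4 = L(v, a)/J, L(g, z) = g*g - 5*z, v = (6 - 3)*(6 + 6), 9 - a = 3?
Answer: -2562384/5 ≈ -5.1248e+5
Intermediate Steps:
a = 6 (a = 9 - 1*3 = 9 - 3 = 6)
v = 36 (v = 3*12 = 36)
L(g, z) = g² - 5*z
V(J) = 5064/J (V(J) = 4*((36² - 5*6)/J) = 4*((1296 - 30)/J) = 4*(1266/J) = 5064/J)
(-22*46)*V(10) = (-22*46)*(5064/10) = -5124768/10 = -1012*2532/5 = -2562384/5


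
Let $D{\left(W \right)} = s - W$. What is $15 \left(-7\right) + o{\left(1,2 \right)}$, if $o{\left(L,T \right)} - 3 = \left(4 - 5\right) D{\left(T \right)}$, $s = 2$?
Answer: $-102$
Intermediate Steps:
$D{\left(W \right)} = 2 - W$
$o{\left(L,T \right)} = 1 + T$ ($o{\left(L,T \right)} = 3 + \left(4 - 5\right) \left(2 - T\right) = 3 - \left(2 - T\right) = 3 + \left(-2 + T\right) = 1 + T$)
$15 \left(-7\right) + o{\left(1,2 \right)} = 15 \left(-7\right) + \left(1 + 2\right) = -105 + 3 = -102$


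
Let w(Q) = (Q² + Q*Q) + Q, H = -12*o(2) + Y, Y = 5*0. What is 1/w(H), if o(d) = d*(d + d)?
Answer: 1/18336 ≈ 5.4537e-5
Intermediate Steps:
Y = 0
o(d) = 2*d² (o(d) = d*(2*d) = 2*d²)
H = -96 (H = -24*2² + 0 = -24*4 + 0 = -12*8 + 0 = -96 + 0 = -96)
w(Q) = Q + 2*Q² (w(Q) = (Q² + Q²) + Q = 2*Q² + Q = Q + 2*Q²)
1/w(H) = 1/(-96*(1 + 2*(-96))) = 1/(-96*(1 - 192)) = 1/(-96*(-191)) = 1/18336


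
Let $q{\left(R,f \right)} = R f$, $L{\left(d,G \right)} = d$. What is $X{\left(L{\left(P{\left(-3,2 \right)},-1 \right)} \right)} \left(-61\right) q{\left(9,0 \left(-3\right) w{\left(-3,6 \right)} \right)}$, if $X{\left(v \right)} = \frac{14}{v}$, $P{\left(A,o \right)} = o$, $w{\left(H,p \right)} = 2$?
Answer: $0$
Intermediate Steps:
$X{\left(L{\left(P{\left(-3,2 \right)},-1 \right)} \right)} \left(-61\right) q{\left(9,0 \left(-3\right) w{\left(-3,6 \right)} \right)} = \frac{14}{2} \left(-61\right) 9 \cdot 0 \left(-3\right) 2 = 14 \cdot \frac{1}{2} \left(-61\right) 9 \cdot 0 \cdot 2 = 7 \left(-61\right) 9 \cdot 0 = \left(-427\right) 0 = 0$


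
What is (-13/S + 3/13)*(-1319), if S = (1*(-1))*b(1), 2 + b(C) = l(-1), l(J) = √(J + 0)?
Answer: 426037/65 + 17147*I/5 ≈ 6554.4 + 3429.4*I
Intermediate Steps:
l(J) = √J
b(C) = -2 + I (b(C) = -2 + √(-1) = -2 + I)
S = 2 - I (S = (1*(-1))*(-2 + I) = -(-2 + I) = 2 - I ≈ 2.0 - 1.0*I)
(-13/S + 3/13)*(-1319) = (-13*(2 + I)/5 + 3/13)*(-1319) = (3/13 - 13*(2 + I)/5)*(-1319) = -3957/13 + 17147*(2 + I)/5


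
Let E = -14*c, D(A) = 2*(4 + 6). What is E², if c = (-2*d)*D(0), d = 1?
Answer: 313600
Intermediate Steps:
D(A) = 20 (D(A) = 2*10 = 20)
c = -40 (c = -2*1*20 = -2*20 = -40)
E = 560 (E = -14*(-40) = 560)
E² = 560² = 313600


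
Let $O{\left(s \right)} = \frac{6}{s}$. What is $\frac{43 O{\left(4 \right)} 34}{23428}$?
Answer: $\frac{2193}{23428} \approx 0.093606$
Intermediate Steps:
$\frac{43 O{\left(4 \right)} 34}{23428} = \frac{43 \cdot \frac{6}{4} \cdot 34}{23428} = 43 \cdot 6 \cdot \frac{1}{4} \cdot 34 \cdot \frac{1}{23428} = 43 \cdot \frac{3}{2} \cdot 34 \cdot \frac{1}{23428} = \frac{129}{2} \cdot 34 \cdot \frac{1}{23428} = 2193 \cdot \frac{1}{23428} = \frac{2193}{23428}$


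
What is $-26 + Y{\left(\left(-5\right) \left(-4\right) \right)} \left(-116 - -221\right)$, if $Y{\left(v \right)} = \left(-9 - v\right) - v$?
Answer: $-5171$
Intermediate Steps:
$Y{\left(v \right)} = -9 - 2 v$
$-26 + Y{\left(\left(-5\right) \left(-4\right) \right)} \left(-116 - -221\right) = -26 + \left(-9 - 2 \left(\left(-5\right) \left(-4\right)\right)\right) \left(-116 - -221\right) = -26 + \left(-9 - 40\right) \left(-116 + 221\right) = -26 + \left(-9 - 40\right) 105 = -26 - 5145 = -5171$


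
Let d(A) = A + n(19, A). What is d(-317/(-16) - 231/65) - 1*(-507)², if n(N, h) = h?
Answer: -133648571/520 ≈ -2.5702e+5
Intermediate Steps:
d(A) = 2*A (d(A) = A + A = 2*A)
d(-317/(-16) - 231/65) - 1*(-507)² = 2*(-317/(-16) - 231/65) - 1*(-507)² = 2*(-317*(-1/16) - 231*1/65) - 1*257049 = 2*(317/16 - 231/65) - 257049 = 2*(16909/1040) - 257049 = 16909/520 - 257049 = -133648571/520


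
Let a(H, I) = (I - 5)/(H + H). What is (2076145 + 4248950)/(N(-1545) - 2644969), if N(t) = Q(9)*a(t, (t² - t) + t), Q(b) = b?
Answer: -651484785/273147913 ≈ -2.3851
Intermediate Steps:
a(H, I) = (-5 + I)/(2*H) (a(H, I) = (-5 + I)/((2*H)) = (-5 + I)*(1/(2*H)) = (-5 + I)/(2*H))
N(t) = 9*(-5 + t²)/(2*t) (N(t) = 9*((-5 + ((t² - t) + t))/(2*t)) = 9*((-5 + t²)/(2*t)) = 9*(-5 + t²)/(2*t))
(2076145 + 4248950)/(N(-1545) - 2644969) = (2076145 + 4248950)/((9/2)*(-5 + (-1545)²)/(-1545) - 2644969) = 6325095/((9/2)*(-1/1545)*(-5 + 2387025) - 2644969) = 6325095/((9/2)*(-1/1545)*2387020 - 2644969) = 6325095/(-716106/103 - 2644969) = 6325095/(-273147913/103) = 6325095*(-103/273147913) = -651484785/273147913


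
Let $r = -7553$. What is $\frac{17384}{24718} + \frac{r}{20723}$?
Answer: $\frac{5104517}{15065621} \approx 0.33882$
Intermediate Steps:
$\frac{17384}{24718} + \frac{r}{20723} = \frac{17384}{24718} - \frac{7553}{20723} = 17384 \cdot \frac{1}{24718} - \frac{7553}{20723} = \frac{8692}{12359} - \frac{7553}{20723} = \frac{5104517}{15065621}$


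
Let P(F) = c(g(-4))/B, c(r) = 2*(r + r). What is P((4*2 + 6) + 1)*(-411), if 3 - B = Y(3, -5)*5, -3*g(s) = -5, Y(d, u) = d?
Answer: 685/3 ≈ 228.33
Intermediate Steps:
g(s) = 5/3 (g(s) = -⅓*(-5) = 5/3)
B = -12 (B = 3 - 3*5 = 3 - 1*15 = 3 - 15 = -12)
c(r) = 4*r (c(r) = 2*(2*r) = 4*r)
P(F) = -5/9 (P(F) = (4*(5/3))/(-12) = (20/3)*(-1/12) = -5/9)
P((4*2 + 6) + 1)*(-411) = -5/9*(-411) = 685/3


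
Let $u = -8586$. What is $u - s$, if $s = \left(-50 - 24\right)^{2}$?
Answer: $-14062$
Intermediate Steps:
$s = 5476$ ($s = \left(-74\right)^{2} = 5476$)
$u - s = -8586 - 5476 = -14062$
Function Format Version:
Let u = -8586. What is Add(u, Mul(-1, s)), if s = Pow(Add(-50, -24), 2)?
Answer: -14062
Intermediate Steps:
s = 5476 (s = Pow(-74, 2) = 5476)
Add(u, Mul(-1, s)) = Add(-8586, Mul(-1, 5476)) = Add(-8586, -5476) = -14062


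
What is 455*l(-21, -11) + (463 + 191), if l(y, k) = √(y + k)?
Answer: 654 + 1820*I*√2 ≈ 654.0 + 2573.9*I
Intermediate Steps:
l(y, k) = √(k + y)
455*l(-21, -11) + (463 + 191) = 455*√(-11 - 21) + (463 + 191) = 455*√(-32) + 654 = 455*(4*I*√2) + 654 = 1820*I*√2 + 654 = 654 + 1820*I*√2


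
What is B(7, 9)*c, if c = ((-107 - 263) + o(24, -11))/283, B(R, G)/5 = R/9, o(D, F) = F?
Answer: -4445/849 ≈ -5.2356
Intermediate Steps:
B(R, G) = 5*R/9 (B(R, G) = 5*(R/9) = 5*R/9)
c = -381/283 (c = ((-107 - 263) - 11)/283 = (-370 - 11)*(1/283) = -381*1/283 = -381/283 ≈ -1.3463)
B(7, 9)*c = ((5/9)*7)*(-381/283) = (35/9)*(-381/283) = -4445/849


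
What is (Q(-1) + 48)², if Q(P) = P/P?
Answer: 2401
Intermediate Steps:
Q(P) = 1
(Q(-1) + 48)² = (1 + 48)² = 49² = 2401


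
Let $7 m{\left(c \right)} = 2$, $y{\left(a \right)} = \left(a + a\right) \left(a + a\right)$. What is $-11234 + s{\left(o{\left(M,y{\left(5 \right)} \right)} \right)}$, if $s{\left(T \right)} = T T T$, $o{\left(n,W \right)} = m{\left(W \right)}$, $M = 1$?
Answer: $- \frac{3853254}{343} \approx -11234.0$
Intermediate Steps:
$y{\left(a \right)} = 4 a^{2}$ ($y{\left(a \right)} = 2 a 2 a = 4 a^{2}$)
$m{\left(c \right)} = \frac{2}{7}$ ($m{\left(c \right)} = \frac{1}{7} \cdot 2 = \frac{2}{7}$)
$o{\left(n,W \right)} = \frac{2}{7}$
$s{\left(T \right)} = T^{3}$ ($s{\left(T \right)} = T^{2} T = T^{3}$)
$-11234 + s{\left(o{\left(M,y{\left(5 \right)} \right)} \right)} = -11234 + \left(\frac{2}{7}\right)^{3} = -11234 + \frac{8}{343} = - \frac{3853254}{343}$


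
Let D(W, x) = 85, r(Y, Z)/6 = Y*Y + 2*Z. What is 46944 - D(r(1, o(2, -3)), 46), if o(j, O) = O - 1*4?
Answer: 46859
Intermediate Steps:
o(j, O) = -4 + O (o(j, O) = O - 4 = -4 + O)
r(Y, Z) = 6*Y² + 12*Z (r(Y, Z) = 6*(Y*Y + 2*Z) = 6*(Y² + 2*Z) = 6*Y² + 12*Z)
46944 - D(r(1, o(2, -3)), 46) = 46944 - 1*85 = 46944 - 85 = 46859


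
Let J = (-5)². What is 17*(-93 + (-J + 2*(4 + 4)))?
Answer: -1734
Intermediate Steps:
J = 25
17*(-93 + (-J + 2*(4 + 4))) = 17*(-93 + (-1*25 + 2*(4 + 4))) = 17*(-93 + (-25 + 2*8)) = 17*(-93 + (-25 + 16)) = 17*(-93 - 9) = 17*(-102) = -1734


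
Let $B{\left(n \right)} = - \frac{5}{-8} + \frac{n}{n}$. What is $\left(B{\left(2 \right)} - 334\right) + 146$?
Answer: $- \frac{1491}{8} \approx -186.38$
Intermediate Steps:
$B{\left(n \right)} = \frac{13}{8}$ ($B{\left(n \right)} = \left(-5\right) \left(- \frac{1}{8}\right) + 1 = \frac{5}{8} + 1 = \frac{13}{8}$)
$\left(B{\left(2 \right)} - 334\right) + 146 = \left(\frac{13}{8} - 334\right) + 146 = - \frac{2659}{8} + 146 = - \frac{1491}{8}$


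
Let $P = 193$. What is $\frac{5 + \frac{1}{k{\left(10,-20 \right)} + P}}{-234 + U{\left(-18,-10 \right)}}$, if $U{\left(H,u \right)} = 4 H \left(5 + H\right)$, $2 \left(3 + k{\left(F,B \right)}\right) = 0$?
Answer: $\frac{317}{44460} \approx 0.00713$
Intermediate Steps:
$k{\left(F,B \right)} = -3$ ($k{\left(F,B \right)} = -3 + \frac{1}{2} \cdot 0 = -3 + 0 = -3$)
$U{\left(H,u \right)} = 4 H \left(5 + H\right)$
$\frac{5 + \frac{1}{k{\left(10,-20 \right)} + P}}{-234 + U{\left(-18,-10 \right)}} = \frac{5 + \frac{1}{-3 + 193}}{-234 + 4 \left(-18\right) \left(5 - 18\right)} = \frac{5 + \frac{1}{190}}{-234 + 4 \left(-18\right) \left(-13\right)} = \frac{5 + \frac{1}{190}}{-234 + 936} = \frac{951}{190 \cdot 702} = \frac{951}{190} \cdot \frac{1}{702} = \frac{317}{44460}$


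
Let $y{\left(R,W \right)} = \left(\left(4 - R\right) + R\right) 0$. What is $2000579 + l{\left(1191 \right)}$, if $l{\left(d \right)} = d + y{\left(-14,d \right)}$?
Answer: $2001770$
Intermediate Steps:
$y{\left(R,W \right)} = 0$ ($y{\left(R,W \right)} = 4 \cdot 0 = 0$)
$l{\left(d \right)} = d$ ($l{\left(d \right)} = d + 0 = d$)
$2000579 + l{\left(1191 \right)} = 2000579 + 1191 = 2001770$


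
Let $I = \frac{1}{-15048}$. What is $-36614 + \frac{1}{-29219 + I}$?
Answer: $- \frac{16098718616030}{439687513} \approx -36614.0$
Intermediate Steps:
$I = - \frac{1}{15048} \approx -6.6454 \cdot 10^{-5}$
$-36614 + \frac{1}{-29219 + I} = -36614 + \frac{1}{-29219 - \frac{1}{15048}} = -36614 + \frac{1}{- \frac{439687513}{15048}} = -36614 - \frac{15048}{439687513} = - \frac{16098718616030}{439687513}$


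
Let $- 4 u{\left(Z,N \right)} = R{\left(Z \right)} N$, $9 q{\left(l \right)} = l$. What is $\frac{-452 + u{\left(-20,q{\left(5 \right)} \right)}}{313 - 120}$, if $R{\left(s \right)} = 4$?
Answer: $- \frac{4073}{1737} \approx -2.3448$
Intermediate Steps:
$q{\left(l \right)} = \frac{l}{9}$
$u{\left(Z,N \right)} = - N$ ($u{\left(Z,N \right)} = - \frac{4 N}{4} = - N$)
$\frac{-452 + u{\left(-20,q{\left(5 \right)} \right)}}{313 - 120} = \frac{-452 - \frac{1}{9} \cdot 5}{313 - 120} = \frac{-452 - \frac{5}{9}}{193} = \left(-452 - \frac{5}{9}\right) \frac{1}{193} = \left(- \frac{4073}{9}\right) \frac{1}{193} = - \frac{4073}{1737}$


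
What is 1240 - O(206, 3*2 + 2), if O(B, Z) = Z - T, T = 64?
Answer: 1296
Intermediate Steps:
O(B, Z) = -64 + Z (O(B, Z) = Z - 1*64 = Z - 64 = -64 + Z)
1240 - O(206, 3*2 + 2) = 1240 - (-64 + (3*2 + 2)) = 1240 - (-64 + (6 + 2)) = 1240 - (-64 + 8) = 1240 - 1*(-56) = 1240 + 56 = 1296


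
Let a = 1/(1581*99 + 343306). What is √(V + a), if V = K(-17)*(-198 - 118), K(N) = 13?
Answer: I*√41051249012307/99965 ≈ 64.094*I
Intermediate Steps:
a = 1/499825 (a = 1/(156519 + 343306) = 1/499825 ≈ 2.0007e-6)
V = -4108 (V = 13*(-198 - 118) = 13*(-316) = -4108)
√(V + a) = √(-4108 + 1/499825) = √(-2053281099/499825) = I*√41051249012307/99965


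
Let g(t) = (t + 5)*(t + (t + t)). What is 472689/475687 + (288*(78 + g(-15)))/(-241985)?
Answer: 42048779697/115109118695 ≈ 0.36529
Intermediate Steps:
g(t) = 3*t*(5 + t) (g(t) = (5 + t)*(t + 2*t) = (5 + t)*(3*t) = 3*t*(5 + t))
472689/475687 + (288*(78 + g(-15)))/(-241985) = 472689/475687 + (288*(78 + 3*(-15)*(5 - 15)))/(-241985) = 472689*(1/475687) + (288*(78 + 3*(-15)*(-10)))*(-1/241985) = 472689/475687 + (288*(78 + 450))*(-1/241985) = 472689/475687 + (288*528)*(-1/241985) = 472689/475687 + 152064*(-1/241985) = 472689/475687 - 152064/241985 = 42048779697/115109118695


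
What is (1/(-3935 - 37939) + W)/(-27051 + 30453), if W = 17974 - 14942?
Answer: 126961967/142455348 ≈ 0.89124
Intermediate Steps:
W = 3032
(1/(-3935 - 37939) + W)/(-27051 + 30453) = (1/(-3935 - 37939) + 3032)/(-27051 + 30453) = (1/(-41874) + 3032)/3402 = (-1/41874 + 3032)*(1/3402) = (126961967/41874)*(1/3402) = 126961967/142455348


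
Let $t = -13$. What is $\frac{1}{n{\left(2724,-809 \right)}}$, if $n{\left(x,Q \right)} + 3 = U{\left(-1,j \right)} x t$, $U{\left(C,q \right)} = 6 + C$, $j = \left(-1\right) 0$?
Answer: $- \frac{1}{177063} \approx -5.6477 \cdot 10^{-6}$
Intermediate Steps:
$j = 0$
$n{\left(x,Q \right)} = -3 - 65 x$ ($n{\left(x,Q \right)} = -3 + \left(6 - 1\right) x \left(-13\right) = -3 + 5 x \left(-13\right) = -3 - 65 x$)
$\frac{1}{n{\left(2724,-809 \right)}} = \frac{1}{-3 - 177060} = \frac{1}{-177063} = - \frac{1}{177063}$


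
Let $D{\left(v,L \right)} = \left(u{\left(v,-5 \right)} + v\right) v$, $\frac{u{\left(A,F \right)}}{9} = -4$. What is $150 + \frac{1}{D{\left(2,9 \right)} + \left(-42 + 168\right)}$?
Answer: $\frac{8701}{58} \approx 150.02$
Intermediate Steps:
$u{\left(A,F \right)} = -36$ ($u{\left(A,F \right)} = 9 \left(-4\right) = -36$)
$D{\left(v,L \right)} = v \left(-36 + v\right)$ ($D{\left(v,L \right)} = \left(-36 + v\right) v = v \left(-36 + v\right)$)
$150 + \frac{1}{D{\left(2,9 \right)} + \left(-42 + 168\right)} = 150 + \frac{1}{2 \left(-36 + 2\right) + \left(-42 + 168\right)} = 150 + \frac{1}{2 \left(-34\right) + 126} = 150 + \frac{1}{-68 + 126} = 150 + \frac{1}{58} = \frac{8701}{58}$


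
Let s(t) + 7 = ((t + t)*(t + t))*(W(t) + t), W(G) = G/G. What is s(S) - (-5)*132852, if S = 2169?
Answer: 40836253733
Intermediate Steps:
W(G) = 1
s(t) = -7 + 4*t²*(1 + t) (s(t) = -7 + ((t + t)*(t + t))*(1 + t) = -7 + ((2*t)*(2*t))*(1 + t) = -7 + (4*t²)*(1 + t) = -7 + 4*t²*(1 + t))
s(S) - (-5)*132852 = (-7 + 4*2169² + 4*2169³) - (-5)*132852 = (-7 + 4*4704561 + 4*10204192809) - 1*(-664260) = (-7 + 18818244 + 40816771236) + 664260 = 40835589473 + 664260 = 40836253733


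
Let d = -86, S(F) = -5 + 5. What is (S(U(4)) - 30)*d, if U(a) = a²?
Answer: 2580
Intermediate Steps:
S(F) = 0
(S(U(4)) - 30)*d = (0 - 30)*(-86) = -30*(-86) = 2580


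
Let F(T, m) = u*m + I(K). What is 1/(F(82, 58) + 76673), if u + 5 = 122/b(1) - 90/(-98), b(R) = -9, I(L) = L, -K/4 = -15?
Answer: 441/33388129 ≈ 1.3208e-5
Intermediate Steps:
K = 60 (K = -4*(-15) = 60)
u = -7778/441 (u = -5 + (122/(-9) - 90/(-98)) = -5 + (122*(-⅑) - 90*(-1/98)) = -5 + (-122/9 + 45/49) = -5 - 5573/441 = -7778/441 ≈ -17.637)
F(T, m) = 60 - 7778*m/441 (F(T, m) = -7778*m/441 + 60 = 60 - 7778*m/441)
1/(F(82, 58) + 76673) = 1/((60 - 7778/441*58) + 76673) = 1/((60 - 451124/441) + 76673) = 1/(-424664/441 + 76673) = 1/(33388129/441) = 441/33388129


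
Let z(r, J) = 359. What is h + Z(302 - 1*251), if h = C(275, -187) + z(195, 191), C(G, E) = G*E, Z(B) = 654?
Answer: -50412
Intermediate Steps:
C(G, E) = E*G
h = -51066 (h = -187*275 + 359 = -51425 + 359 = -51066)
h + Z(302 - 1*251) = -51066 + 654 = -50412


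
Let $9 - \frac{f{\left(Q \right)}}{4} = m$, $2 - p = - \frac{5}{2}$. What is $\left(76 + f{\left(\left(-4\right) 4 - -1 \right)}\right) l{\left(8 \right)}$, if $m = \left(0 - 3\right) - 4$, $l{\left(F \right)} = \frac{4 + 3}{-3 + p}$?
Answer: $\frac{1960}{3} \approx 653.33$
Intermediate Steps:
$p = \frac{9}{2}$ ($p = 2 - - \frac{5}{2} = 2 + \frac{5}{2} = \frac{9}{2} \approx 4.5$)
$l{\left(F \right)} = \frac{14}{3}$ ($l{\left(F \right)} = \frac{4 + 3}{-3 + \frac{9}{2}} = \frac{7}{\frac{3}{2}} = 7 \cdot \frac{2}{3} = \frac{14}{3}$)
$m = -7$ ($m = -3 - 4 = -7$)
$f{\left(Q \right)} = 64$ ($f{\left(Q \right)} = 36 - -28 = 36 + 28 = 64$)
$\left(76 + f{\left(\left(-4\right) 4 - -1 \right)}\right) l{\left(8 \right)} = \left(76 + 64\right) \frac{14}{3} = 140 \cdot \frac{14}{3} = \frac{1960}{3}$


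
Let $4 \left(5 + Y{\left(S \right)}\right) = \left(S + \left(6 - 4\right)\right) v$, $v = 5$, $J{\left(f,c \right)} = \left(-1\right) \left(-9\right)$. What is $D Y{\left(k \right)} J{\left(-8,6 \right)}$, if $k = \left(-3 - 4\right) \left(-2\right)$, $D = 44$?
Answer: $5940$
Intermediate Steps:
$J{\left(f,c \right)} = 9$
$k = 14$ ($k = \left(-7\right) \left(-2\right) = 14$)
$Y{\left(S \right)} = - \frac{5}{2} + \frac{5 S}{4}$ ($Y{\left(S \right)} = -5 + \frac{\left(S + \left(6 - 4\right)\right) 5}{4} = -5 + \frac{\left(S + 2\right) 5}{4} = -5 + \frac{\left(2 + S\right) 5}{4} = -5 + \frac{10 + 5 S}{4} = -5 + \left(\frac{5}{2} + \frac{5 S}{4}\right) = - \frac{5}{2} + \frac{5 S}{4}$)
$D Y{\left(k \right)} J{\left(-8,6 \right)} = 44 \left(- \frac{5}{2} + \frac{5}{4} \cdot 14\right) 9 = 44 \left(- \frac{5}{2} + \frac{35}{2}\right) 9 = 44 \cdot 15 \cdot 9 = 660 \cdot 9 = 5940$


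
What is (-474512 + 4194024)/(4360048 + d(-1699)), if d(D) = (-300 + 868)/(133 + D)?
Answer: 728094474/853479325 ≈ 0.85309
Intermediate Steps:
d(D) = 568/(133 + D)
(-474512 + 4194024)/(4360048 + d(-1699)) = (-474512 + 4194024)/(4360048 + 568/(133 - 1699)) = 3719512/(4360048 + 568/(-1566)) = 3719512/(4360048 + 568*(-1/1566)) = 3719512/(4360048 - 284/783) = 3719512/(3413917300/783) = 3719512*(783/3413917300) = 728094474/853479325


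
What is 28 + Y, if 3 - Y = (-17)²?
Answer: -258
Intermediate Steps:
Y = -286 (Y = 3 - 1*(-17)² = 3 - 1*289 = 3 - 289 = -286)
28 + Y = 28 - 286 = -258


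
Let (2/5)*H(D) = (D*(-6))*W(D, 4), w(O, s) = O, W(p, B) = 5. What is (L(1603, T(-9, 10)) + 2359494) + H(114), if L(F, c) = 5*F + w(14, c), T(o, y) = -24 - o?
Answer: 2358973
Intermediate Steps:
L(F, c) = 14 + 5*F (L(F, c) = 5*F + 14 = 14 + 5*F)
H(D) = -75*D (H(D) = 5*((D*(-6))*5)/2 = 5*(-6*D*5)/2 = 5*(-30*D)/2 = -75*D)
(L(1603, T(-9, 10)) + 2359494) + H(114) = ((14 + 5*1603) + 2359494) - 75*114 = ((14 + 8015) + 2359494) - 8550 = (8029 + 2359494) - 8550 = 2367523 - 8550 = 2358973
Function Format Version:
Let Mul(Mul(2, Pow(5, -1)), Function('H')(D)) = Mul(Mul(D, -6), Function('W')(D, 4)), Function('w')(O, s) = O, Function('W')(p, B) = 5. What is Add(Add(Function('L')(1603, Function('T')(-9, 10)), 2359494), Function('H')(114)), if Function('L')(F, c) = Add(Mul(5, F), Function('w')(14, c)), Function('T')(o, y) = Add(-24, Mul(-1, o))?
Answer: 2358973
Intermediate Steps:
Function('L')(F, c) = Add(14, Mul(5, F)) (Function('L')(F, c) = Add(Mul(5, F), 14) = Add(14, Mul(5, F)))
Function('H')(D) = Mul(-75, D) (Function('H')(D) = Mul(Rational(5, 2), Mul(Mul(D, -6), 5)) = Mul(Rational(5, 2), Mul(Mul(-6, D), 5)) = Mul(Rational(5, 2), Mul(-30, D)) = Mul(-75, D))
Add(Add(Function('L')(1603, Function('T')(-9, 10)), 2359494), Function('H')(114)) = Add(Add(Add(14, Mul(5, 1603)), 2359494), Mul(-75, 114)) = Add(Add(Add(14, 8015), 2359494), -8550) = Add(Add(8029, 2359494), -8550) = Add(2367523, -8550) = 2358973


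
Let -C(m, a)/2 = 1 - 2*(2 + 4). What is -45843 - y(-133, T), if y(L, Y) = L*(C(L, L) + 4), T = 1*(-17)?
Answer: -42385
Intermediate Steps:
C(m, a) = 22 (C(m, a) = -2*(1 - 2*(2 + 4)) = -2*(1 - 2*6) = -2*(1 - 12) = -2*(-11) = 22)
T = -17
y(L, Y) = 26*L (y(L, Y) = L*(22 + 4) = L*26 = 26*L)
-45843 - y(-133, T) = -45843 - 26*(-133) = -45843 - 1*(-3458) = -45843 + 3458 = -42385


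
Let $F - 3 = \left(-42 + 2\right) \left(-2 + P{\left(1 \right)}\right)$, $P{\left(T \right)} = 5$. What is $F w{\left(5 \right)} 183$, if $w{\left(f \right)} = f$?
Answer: $-107055$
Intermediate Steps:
$F = -117$ ($F = 3 + \left(-42 + 2\right) \left(-2 + 5\right) = 3 - 120 = -117$)
$F w{\left(5 \right)} 183 = \left(-117\right) 5 \cdot 183 = \left(-585\right) 183 = -107055$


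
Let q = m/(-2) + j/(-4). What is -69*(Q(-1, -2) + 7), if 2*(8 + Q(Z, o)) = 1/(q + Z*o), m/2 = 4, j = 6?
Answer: 552/7 ≈ 78.857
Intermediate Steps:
m = 8 (m = 2*4 = 8)
q = -11/2 (q = 8/(-2) + 6/(-4) = 8*(-1/2) + 6*(-1/4) = -4 - 3/2 = -11/2 ≈ -5.5000)
Q(Z, o) = -8 + 1/(2*(-11/2 + Z*o))
-69*(Q(-1, -2) + 7) = -69*((89 - 16*(-1)*(-2))/(-11 + 2*(-1)*(-2)) + 7) = -69*((89 - 32)/(-11 + 4) + 7) = -69*(57/(-7) + 7) = -69*(-1/7*57 + 7) = -69*(-57/7 + 7) = -69*(-8/7) = 552/7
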